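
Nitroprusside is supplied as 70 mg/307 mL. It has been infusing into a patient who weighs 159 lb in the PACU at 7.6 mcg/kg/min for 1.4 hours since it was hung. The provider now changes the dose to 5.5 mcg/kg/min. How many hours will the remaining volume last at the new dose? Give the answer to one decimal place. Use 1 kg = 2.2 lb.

1.0 hours

Initial rate:
Weight = 159 lb ÷ 2.2 lb/kg = 72.27273 kg
Dose = 7.6 mcg/kg/min × 72.27273 kg = 549.2727 mcg/min
549.2727 mcg/min × 60 min/hr = 32956.36 mcg/hr
Concentration = 70 mg ÷ 307 mL = 0.228013 mg/mL = 228.013 mcg/mL
Rate = 32956.36 mcg/hr ÷ 228.013 mcg/mL = 144.5372 mL/hr
Volume infused so far = 144.5372 mL/hr × 1.4 hr = 202.3521 mL
Volume remaining = 307 − 202.3521 = 104.6479 mL
New rate:
Dose = 5.5 mcg/kg/min × 72.27273 kg = 397.5 mcg/min
397.5 mcg/min × 60 min/hr = 23850 mcg/hr
Rate = 23850 mcg/hr ÷ 228.013 mcg/mL = 104.5993 mL/hr
Time remaining = 104.6479 mL ÷ 104.5993 mL/hr = 1.000465 hr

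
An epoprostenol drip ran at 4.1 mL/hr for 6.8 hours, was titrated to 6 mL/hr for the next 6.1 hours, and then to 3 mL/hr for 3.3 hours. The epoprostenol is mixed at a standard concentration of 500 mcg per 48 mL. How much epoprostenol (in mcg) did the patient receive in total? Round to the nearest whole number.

Concentration = 500 mcg ÷ 48 mL = 10.41667 mcg/mL
Stage 1: 4.1 mL/hr × 6.8 hr = 27.88 mL → 27.88 mL × 10.41667 mcg/mL = 290.4167 mcg
Stage 2: 6 mL/hr × 6.1 hr = 36.6 mL → 36.6 mL × 10.41667 mcg/mL = 381.25 mcg
Stage 3: 3 mL/hr × 3.3 hr = 9.9 mL → 9.9 mL × 10.41667 mcg/mL = 103.125 mcg
Total = 290.4167 + 381.25 + 103.125 = 774.7917 mcg

775 mcg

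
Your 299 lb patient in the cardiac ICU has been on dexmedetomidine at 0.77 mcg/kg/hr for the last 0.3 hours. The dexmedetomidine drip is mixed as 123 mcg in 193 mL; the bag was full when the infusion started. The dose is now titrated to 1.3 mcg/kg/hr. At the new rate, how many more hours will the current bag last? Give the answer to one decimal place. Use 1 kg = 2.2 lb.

0.5 hours

Initial rate:
Weight = 299 lb ÷ 2.2 lb/kg = 135.9091 kg
Dose = 0.77 mcg/kg/hr × 135.9091 kg = 104.65 mcg/hr
Concentration = 123 mcg ÷ 193 mL = 0.6373057 mcg/mL
Rate = 104.65 mcg/hr ÷ 0.6373057 mcg/mL = 164.2069 mL/hr
Volume infused so far = 164.2069 mL/hr × 0.3 hr = 49.26207 mL
Volume remaining = 193 − 49.26207 = 143.7379 mL
New rate:
Dose = 1.3 mcg/kg/hr × 135.9091 kg = 176.6818 mcg/hr
Rate = 176.6818 mcg/hr ÷ 0.6373057 mcg/mL = 277.2324 mL/hr
Time remaining = 143.7379 mL ÷ 277.2324 mL/hr = 0.5184744 hr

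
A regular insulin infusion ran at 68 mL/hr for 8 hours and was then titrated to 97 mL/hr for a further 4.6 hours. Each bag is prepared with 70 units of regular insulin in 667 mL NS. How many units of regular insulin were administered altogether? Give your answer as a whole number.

Concentration = 70 units ÷ 667 mL = 0.1049475 units/mL
Stage 1: 68 mL/hr × 8 hr = 544 mL → 544 mL × 0.1049475 units/mL = 57.09145 units
Stage 2: 97 mL/hr × 4.6 hr = 446.2 mL → 446.2 mL × 0.1049475 units/mL = 46.82759 units
Total = 57.09145 + 46.82759 = 103.919 units

104 units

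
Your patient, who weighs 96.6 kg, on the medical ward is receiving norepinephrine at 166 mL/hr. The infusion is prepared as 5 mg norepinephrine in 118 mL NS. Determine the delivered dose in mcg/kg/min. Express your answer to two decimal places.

1.21 mcg/kg/min

Concentration = 5 mg ÷ 118 mL = 0.04237288 mg/mL = 42.37288 mcg/mL
Drug rate = 166 mL/hr × 42.37288 mcg/mL = 7033.898 mcg/hr
7033.898 mcg/hr ÷ 60 min/hr = 117.2316 mcg/min
117.2316 mcg/min ÷ 96.6 kg = 1.213578 mcg/kg/min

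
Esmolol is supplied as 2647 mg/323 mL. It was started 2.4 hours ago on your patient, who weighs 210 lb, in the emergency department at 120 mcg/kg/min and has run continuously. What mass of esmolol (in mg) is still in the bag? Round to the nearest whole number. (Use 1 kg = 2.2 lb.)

Weight = 210 lb ÷ 2.2 lb/kg = 95.45455 kg
Dose = 120 mcg/kg/min × 95.45455 kg = 11454.55 mcg/min
11454.55 mcg/min × 60 min/hr = 687272.7 mcg/hr
Concentration = 2647 mg ÷ 323 mL = 8.195046 mg/mL = 8195.046 mcg/mL
Rate = 687272.7 mcg/hr ÷ 8195.046 mcg/mL = 83.86441 mL/hr
Volume infused = 83.86441 mL/hr × 2.4 hr = 201.2746 mL
Volume remaining = 323 − 201.2746 = 121.7254 mL
Drug remaining = 121.7254 mL × 8195.046 mcg/mL = 997545.5 mcg = 997.5455 mg

998 mg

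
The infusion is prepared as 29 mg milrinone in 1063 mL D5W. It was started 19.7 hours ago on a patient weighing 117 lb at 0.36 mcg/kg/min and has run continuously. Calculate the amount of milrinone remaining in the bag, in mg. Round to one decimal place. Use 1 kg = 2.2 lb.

6.4 mg

Weight = 117 lb ÷ 2.2 lb/kg = 53.18182 kg
Dose = 0.36 mcg/kg/min × 53.18182 kg = 19.14545 mcg/min
19.14545 mcg/min × 60 min/hr = 1148.727 mcg/hr
Concentration = 29 mg ÷ 1063 mL = 0.02728128 mg/mL = 27.28128 mcg/mL
Rate = 1148.727 mcg/hr ÷ 27.28128 mcg/mL = 42.1068 mL/hr
Volume infused = 42.1068 mL/hr × 19.7 hr = 829.5039 mL
Volume remaining = 1063 − 829.5039 = 233.4961 mL
Drug remaining = 233.4961 mL × 27.28128 mcg/mL = 6370.073 mcg = 6.370073 mg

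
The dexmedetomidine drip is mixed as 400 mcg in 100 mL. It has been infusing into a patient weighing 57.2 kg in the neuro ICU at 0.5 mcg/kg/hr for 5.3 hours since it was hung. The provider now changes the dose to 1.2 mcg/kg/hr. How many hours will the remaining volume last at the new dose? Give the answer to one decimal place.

Initial rate:
Dose = 0.5 mcg/kg/hr × 57.2 kg = 28.6 mcg/hr
Concentration = 400 mcg ÷ 100 mL = 4 mcg/mL
Rate = 28.6 mcg/hr ÷ 4 mcg/mL = 7.15 mL/hr
Volume infused so far = 7.15 mL/hr × 5.3 hr = 37.895 mL
Volume remaining = 100 − 37.895 = 62.105 mL
New rate:
Dose = 1.2 mcg/kg/hr × 57.2 kg = 68.64 mcg/hr
Rate = 68.64 mcg/hr ÷ 4 mcg/mL = 17.16 mL/hr
Time remaining = 62.105 mL ÷ 17.16 mL/hr = 3.619172 hr

3.6 hours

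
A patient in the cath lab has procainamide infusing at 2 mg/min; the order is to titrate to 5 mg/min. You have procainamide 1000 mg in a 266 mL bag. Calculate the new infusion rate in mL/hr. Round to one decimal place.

79.8 mL/hr

5 mg/min × 60 min/hr = 300 mg/hr
Concentration = 1000 mg ÷ 266 mL = 3.759398 mg/mL
Rate = 300 mg/hr ÷ 3.759398 mg/mL = 79.8 mL/hr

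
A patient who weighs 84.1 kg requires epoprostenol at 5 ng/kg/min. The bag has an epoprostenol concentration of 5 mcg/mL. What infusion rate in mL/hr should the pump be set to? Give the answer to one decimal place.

Dose = 5 ng/kg/min × 84.1 kg = 420.5 ng/min
420.5 ng/min × 60 min/hr = 25230 ng/hr
Concentration = 5 mcg/mL = 5000 ng/mL
Rate = 25230 ng/hr ÷ 5000 ng/mL = 5.046 mL/hr

5.0 mL/hr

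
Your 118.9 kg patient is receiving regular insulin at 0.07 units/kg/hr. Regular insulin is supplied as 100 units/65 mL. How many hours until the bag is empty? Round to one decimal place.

Dose = 0.07 units/kg/hr × 118.9 kg = 8.323 units/hr
Concentration = 100 units ÷ 65 mL = 1.538462 units/mL
Rate = 8.323 units/hr ÷ 1.538462 units/mL = 5.40995 mL/hr
Duration = 65 mL ÷ 5.40995 mL/hr = 12.0149 hr

12.0 hours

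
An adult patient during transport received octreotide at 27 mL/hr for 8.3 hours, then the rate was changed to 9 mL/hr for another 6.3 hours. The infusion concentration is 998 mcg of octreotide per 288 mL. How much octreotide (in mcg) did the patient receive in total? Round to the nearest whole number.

Concentration = 998 mcg ÷ 288 mL = 3.465278 mcg/mL
Stage 1: 27 mL/hr × 8.3 hr = 224.1 mL → 224.1 mL × 3.465278 mcg/mL = 776.5688 mcg
Stage 2: 9 mL/hr × 6.3 hr = 56.7 mL → 56.7 mL × 3.465278 mcg/mL = 196.4812 mcg
Total = 776.5688 + 196.4812 = 973.05 mcg

973 mcg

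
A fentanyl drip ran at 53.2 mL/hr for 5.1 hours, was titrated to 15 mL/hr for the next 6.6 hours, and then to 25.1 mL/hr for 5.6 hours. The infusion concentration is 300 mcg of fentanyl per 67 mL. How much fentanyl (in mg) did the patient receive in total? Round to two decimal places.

Concentration = 300 mcg ÷ 67 mL = 4.477612 mcg/mL
Stage 1: 53.2 mL/hr × 5.1 hr = 271.32 mL → 271.32 mL × 4.477612 mcg/mL = 1214.866 mcg
Stage 2: 15 mL/hr × 6.6 hr = 99 mL → 99 mL × 4.477612 mcg/mL = 443.2836 mcg
Stage 3: 25.1 mL/hr × 5.6 hr = 140.56 mL → 140.56 mL × 4.477612 mcg/mL = 629.3731 mcg
Total = 1214.866 + 443.2836 + 629.3731 = 2287.522 mcg = 2.287522 mg

2.29 mg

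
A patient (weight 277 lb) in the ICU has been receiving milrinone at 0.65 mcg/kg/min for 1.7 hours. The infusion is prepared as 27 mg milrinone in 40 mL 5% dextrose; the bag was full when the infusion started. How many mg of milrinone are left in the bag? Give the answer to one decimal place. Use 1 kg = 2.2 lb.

Weight = 277 lb ÷ 2.2 lb/kg = 125.9091 kg
Dose = 0.65 mcg/kg/min × 125.9091 kg = 81.84091 mcg/min
81.84091 mcg/min × 60 min/hr = 4910.455 mcg/hr
Concentration = 27 mg ÷ 40 mL = 0.675 mg/mL = 675 mcg/mL
Rate = 4910.455 mcg/hr ÷ 675 mcg/mL = 7.274747 mL/hr
Volume infused = 7.274747 mL/hr × 1.7 hr = 12.36707 mL
Volume remaining = 40 − 12.36707 = 27.63293 mL
Drug remaining = 27.63293 mL × 675 mcg/mL = 18652.23 mcg = 18.65223 mg

18.7 mg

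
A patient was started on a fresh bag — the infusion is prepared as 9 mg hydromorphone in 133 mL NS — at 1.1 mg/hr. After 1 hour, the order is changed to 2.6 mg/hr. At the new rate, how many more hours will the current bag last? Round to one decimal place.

Initial rate:
Concentration = 9 mg ÷ 133 mL = 0.06766917 mg/mL
Rate = 1.1 mg/hr ÷ 0.06766917 mg/mL = 16.25556 mL/hr
Volume infused so far = 16.25556 mL/hr × 1 hr = 16.25556 mL
Volume remaining = 133 − 16.25556 = 116.7444 mL
New rate:
Rate = 2.6 mg/hr ÷ 0.06766917 mg/mL = 38.42222 mL/hr
Time remaining = 116.7444 mL ÷ 38.42222 mL/hr = 3.038462 hr

3.0 hours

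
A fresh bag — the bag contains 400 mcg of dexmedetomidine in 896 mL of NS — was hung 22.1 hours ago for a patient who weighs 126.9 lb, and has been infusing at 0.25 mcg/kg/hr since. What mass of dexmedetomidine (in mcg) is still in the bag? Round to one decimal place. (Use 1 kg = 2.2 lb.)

81.3 mcg

Weight = 126.9 lb ÷ 2.2 lb/kg = 57.68182 kg
Dose = 0.25 mcg/kg/hr × 57.68182 kg = 14.42045 mcg/hr
Concentration = 400 mcg ÷ 896 mL = 0.4464286 mcg/mL
Rate = 14.42045 mcg/hr ÷ 0.4464286 mcg/mL = 32.30182 mL/hr
Volume infused = 32.30182 mL/hr × 22.1 hr = 713.8702 mL
Volume remaining = 896 − 713.8702 = 182.1298 mL
Drug remaining = 182.1298 mL × 0.4464286 mcg/mL = 81.30795 mcg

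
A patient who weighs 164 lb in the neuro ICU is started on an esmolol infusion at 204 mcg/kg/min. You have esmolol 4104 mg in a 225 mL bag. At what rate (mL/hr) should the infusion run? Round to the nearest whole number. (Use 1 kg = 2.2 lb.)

Weight = 164 lb ÷ 2.2 lb/kg = 74.54545 kg
Dose = 204 mcg/kg/min × 74.54545 kg = 15207.27 mcg/min
15207.27 mcg/min × 60 min/hr = 912436.4 mcg/hr
Concentration = 4104 mg ÷ 225 mL = 18.24 mg/mL = 18240 mcg/mL
Rate = 912436.4 mcg/hr ÷ 18240 mcg/mL = 50.02392 mL/hr

50 mL/hr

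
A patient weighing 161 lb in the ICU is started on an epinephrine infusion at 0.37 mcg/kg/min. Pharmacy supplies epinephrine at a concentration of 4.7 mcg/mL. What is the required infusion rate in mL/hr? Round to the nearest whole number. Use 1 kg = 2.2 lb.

346 mL/hr

Weight = 161 lb ÷ 2.2 lb/kg = 73.18182 kg
Dose = 0.37 mcg/kg/min × 73.18182 kg = 27.07727 mcg/min
27.07727 mcg/min × 60 min/hr = 1624.636 mcg/hr
Rate = 1624.636 mcg/hr ÷ 4.7 mcg/mL = 345.6673 mL/hr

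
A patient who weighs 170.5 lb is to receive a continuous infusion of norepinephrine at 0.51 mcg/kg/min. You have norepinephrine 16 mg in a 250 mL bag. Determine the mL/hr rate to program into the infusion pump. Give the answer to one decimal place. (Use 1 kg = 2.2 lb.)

37.1 mL/hr

Weight = 170.5 lb ÷ 2.2 lb/kg = 77.5 kg
Dose = 0.51 mcg/kg/min × 77.5 kg = 39.525 mcg/min
39.525 mcg/min × 60 min/hr = 2371.5 mcg/hr
Concentration = 16 mg ÷ 250 mL = 0.064 mg/mL = 64 mcg/mL
Rate = 2371.5 mcg/hr ÷ 64 mcg/mL = 37.05469 mL/hr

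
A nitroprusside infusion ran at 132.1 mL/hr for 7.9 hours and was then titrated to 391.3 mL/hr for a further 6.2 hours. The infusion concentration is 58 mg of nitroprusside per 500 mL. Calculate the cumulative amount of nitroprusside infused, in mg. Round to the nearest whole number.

402 mg

Concentration = 58 mg ÷ 500 mL = 0.116 mg/mL
Stage 1: 132.1 mL/hr × 7.9 hr = 1043.59 mL → 1043.59 mL × 0.116 mg/mL = 121.0564 mg
Stage 2: 391.3 mL/hr × 6.2 hr = 2426.06 mL → 2426.06 mL × 0.116 mg/mL = 281.423 mg
Total = 121.0564 + 281.423 = 402.4794 mg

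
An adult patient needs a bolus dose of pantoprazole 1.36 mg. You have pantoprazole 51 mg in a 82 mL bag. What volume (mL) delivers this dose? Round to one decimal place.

Concentration = 51 mg ÷ 82 mL = 0.6219512 mg/mL
Volume = 1.36 mg ÷ 0.6219512 mg/mL = 2.186667 mL

2.2 mL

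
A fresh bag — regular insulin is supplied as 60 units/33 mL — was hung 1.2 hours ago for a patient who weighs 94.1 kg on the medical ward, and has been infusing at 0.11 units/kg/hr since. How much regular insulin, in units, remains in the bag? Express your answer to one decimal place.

47.6 units

Dose = 0.11 units/kg/hr × 94.1 kg = 10.351 units/hr
Concentration = 60 units ÷ 33 mL = 1.818182 units/mL
Rate = 10.351 units/hr ÷ 1.818182 units/mL = 5.69305 mL/hr
Volume infused = 5.69305 mL/hr × 1.2 hr = 6.83166 mL
Volume remaining = 33 − 6.83166 = 26.16834 mL
Drug remaining = 26.16834 mL × 1.818182 units/mL = 47.5788 units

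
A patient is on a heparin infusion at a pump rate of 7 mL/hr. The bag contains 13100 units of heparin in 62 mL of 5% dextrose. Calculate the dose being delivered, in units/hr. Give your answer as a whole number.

Concentration = 13100 units ÷ 62 mL = 211.2903 units/mL
Drug rate = 7 mL/hr × 211.2903 units/mL = 1479.032 units/hr

1479 units/hr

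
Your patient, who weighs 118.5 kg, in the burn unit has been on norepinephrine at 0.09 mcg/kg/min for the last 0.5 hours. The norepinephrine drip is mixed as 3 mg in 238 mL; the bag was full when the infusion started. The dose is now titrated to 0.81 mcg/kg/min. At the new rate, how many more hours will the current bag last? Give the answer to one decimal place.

Initial rate:
Dose = 0.09 mcg/kg/min × 118.5 kg = 10.665 mcg/min
10.665 mcg/min × 60 min/hr = 639.9 mcg/hr
Concentration = 3 mg ÷ 238 mL = 0.01260504 mg/mL = 12.60504 mcg/mL
Rate = 639.9 mcg/hr ÷ 12.60504 mcg/mL = 50.7654 mL/hr
Volume infused so far = 50.7654 mL/hr × 0.5 hr = 25.3827 mL
Volume remaining = 238 − 25.3827 = 212.6173 mL
New rate:
Dose = 0.81 mcg/kg/min × 118.5 kg = 95.985 mcg/min
95.985 mcg/min × 60 min/hr = 5759.1 mcg/hr
Rate = 5759.1 mcg/hr ÷ 12.60504 mcg/mL = 456.8886 mL/hr
Time remaining = 212.6173 mL ÷ 456.8886 mL/hr = 0.4653592 hr

0.5 hours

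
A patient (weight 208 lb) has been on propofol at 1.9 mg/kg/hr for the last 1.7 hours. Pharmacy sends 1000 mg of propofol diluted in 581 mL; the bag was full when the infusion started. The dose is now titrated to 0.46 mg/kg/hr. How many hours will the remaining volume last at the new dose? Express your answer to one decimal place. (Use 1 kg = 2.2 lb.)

16.0 hours

Initial rate:
Weight = 208 lb ÷ 2.2 lb/kg = 94.54545 kg
Dose = 1.9 mg/kg/hr × 94.54545 kg = 179.6364 mg/hr
Concentration = 1000 mg ÷ 581 mL = 1.72117 mg/mL
Rate = 179.6364 mg/hr ÷ 1.72117 mg/mL = 104.3687 mL/hr
Volume infused so far = 104.3687 mL/hr × 1.7 hr = 177.4268 mL
Volume remaining = 581 − 177.4268 = 403.5732 mL
New rate:
Dose = 0.46 mg/kg/hr × 94.54545 kg = 43.49091 mg/hr
Rate = 43.49091 mg/hr ÷ 1.72117 mg/mL = 25.26822 mL/hr
Time remaining = 403.5732 mL ÷ 25.26822 mL/hr = 15.97157 hr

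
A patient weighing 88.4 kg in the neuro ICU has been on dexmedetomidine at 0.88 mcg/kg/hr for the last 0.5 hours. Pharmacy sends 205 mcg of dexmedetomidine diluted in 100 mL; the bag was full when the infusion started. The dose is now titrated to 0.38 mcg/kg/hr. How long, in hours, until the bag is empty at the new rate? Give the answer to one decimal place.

4.9 hours

Initial rate:
Dose = 0.88 mcg/kg/hr × 88.4 kg = 77.792 mcg/hr
Concentration = 205 mcg ÷ 100 mL = 2.05 mcg/mL
Rate = 77.792 mcg/hr ÷ 2.05 mcg/mL = 37.94732 mL/hr
Volume infused so far = 37.94732 mL/hr × 0.5 hr = 18.97366 mL
Volume remaining = 100 − 18.97366 = 81.02634 mL
New rate:
Dose = 0.38 mcg/kg/hr × 88.4 kg = 33.592 mcg/hr
Rate = 33.592 mcg/hr ÷ 2.05 mcg/mL = 16.38634 mL/hr
Time remaining = 81.02634 mL ÷ 16.38634 mL/hr = 4.944749 hr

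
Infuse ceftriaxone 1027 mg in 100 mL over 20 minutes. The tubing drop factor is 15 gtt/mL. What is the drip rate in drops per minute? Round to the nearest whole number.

75 gtt/min

100 mL ÷ (20 min) = 5 mL/min
5 mL/min × 15 gtt/mL = 75 gtt/min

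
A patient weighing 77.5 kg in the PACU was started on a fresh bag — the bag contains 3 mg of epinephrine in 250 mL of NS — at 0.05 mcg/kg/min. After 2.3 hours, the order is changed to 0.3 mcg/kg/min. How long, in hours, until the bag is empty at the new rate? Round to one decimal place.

1.8 hours

Initial rate:
Dose = 0.05 mcg/kg/min × 77.5 kg = 3.875 mcg/min
3.875 mcg/min × 60 min/hr = 232.5 mcg/hr
Concentration = 3 mg ÷ 250 mL = 0.012 mg/mL = 12 mcg/mL
Rate = 232.5 mcg/hr ÷ 12 mcg/mL = 19.375 mL/hr
Volume infused so far = 19.375 mL/hr × 2.3 hr = 44.5625 mL
Volume remaining = 250 − 44.5625 = 205.4375 mL
New rate:
Dose = 0.3 mcg/kg/min × 77.5 kg = 23.25 mcg/min
23.25 mcg/min × 60 min/hr = 1395 mcg/hr
Rate = 1395 mcg/hr ÷ 12 mcg/mL = 116.25 mL/hr
Time remaining = 205.4375 mL ÷ 116.25 mL/hr = 1.767204 hr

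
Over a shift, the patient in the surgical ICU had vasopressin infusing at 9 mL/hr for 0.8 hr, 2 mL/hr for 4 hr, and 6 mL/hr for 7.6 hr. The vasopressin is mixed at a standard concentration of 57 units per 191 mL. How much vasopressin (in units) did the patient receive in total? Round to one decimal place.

Concentration = 57 units ÷ 191 mL = 0.2984293 units/mL
Stage 1: 9 mL/hr × 0.8 hr = 7.2 mL → 7.2 mL × 0.2984293 units/mL = 2.148691 units
Stage 2: 2 mL/hr × 4 hr = 8 mL → 8 mL × 0.2984293 units/mL = 2.387435 units
Stage 3: 6 mL/hr × 7.6 hr = 45.6 mL → 45.6 mL × 0.2984293 units/mL = 13.60838 units
Total = 2.148691 + 2.387435 + 13.60838 = 18.1445 units

18.1 units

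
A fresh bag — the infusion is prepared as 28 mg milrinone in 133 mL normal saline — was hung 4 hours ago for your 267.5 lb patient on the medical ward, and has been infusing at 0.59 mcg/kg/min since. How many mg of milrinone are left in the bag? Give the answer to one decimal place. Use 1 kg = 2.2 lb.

Weight = 267.5 lb ÷ 2.2 lb/kg = 121.5909 kg
Dose = 0.59 mcg/kg/min × 121.5909 kg = 71.73864 mcg/min
71.73864 mcg/min × 60 min/hr = 4304.318 mcg/hr
Concentration = 28 mg ÷ 133 mL = 0.2105263 mg/mL = 210.5263 mcg/mL
Rate = 4304.318 mcg/hr ÷ 210.5263 mcg/mL = 20.44551 mL/hr
Volume infused = 20.44551 mL/hr × 4 hr = 81.78205 mL
Volume remaining = 133 − 81.78205 = 51.21795 mL
Drug remaining = 51.21795 mL × 210.5263 mcg/mL = 10782.73 mcg = 10.78273 mg

10.8 mg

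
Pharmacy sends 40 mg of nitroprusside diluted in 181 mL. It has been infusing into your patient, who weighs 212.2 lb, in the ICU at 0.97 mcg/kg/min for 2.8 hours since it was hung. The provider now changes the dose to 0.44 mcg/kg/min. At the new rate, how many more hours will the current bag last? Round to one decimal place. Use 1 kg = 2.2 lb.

9.5 hours

Initial rate:
Weight = 212.2 lb ÷ 2.2 lb/kg = 96.45455 kg
Dose = 0.97 mcg/kg/min × 96.45455 kg = 93.56091 mcg/min
93.56091 mcg/min × 60 min/hr = 5613.655 mcg/hr
Concentration = 40 mg ÷ 181 mL = 0.2209945 mg/mL = 220.9945 mcg/mL
Rate = 5613.655 mcg/hr ÷ 220.9945 mcg/mL = 25.40179 mL/hr
Volume infused so far = 25.40179 mL/hr × 2.8 hr = 71.125 mL
Volume remaining = 181 − 71.125 = 109.875 mL
New rate:
Dose = 0.44 mcg/kg/min × 96.45455 kg = 42.44 mcg/min
42.44 mcg/min × 60 min/hr = 2546.4 mcg/hr
Rate = 2546.4 mcg/hr ÷ 220.9945 mcg/mL = 11.52246 mL/hr
Time remaining = 109.875 mL ÷ 11.52246 mL/hr = 9.535724 hr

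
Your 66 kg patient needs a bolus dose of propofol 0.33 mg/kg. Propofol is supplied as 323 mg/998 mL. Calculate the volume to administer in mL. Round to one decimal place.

67.3 mL

Dose = 0.33 mg/kg × 66 kg = 21.78 mg
Concentration = 323 mg ÷ 998 mL = 0.3236473 mg/mL
Volume = 21.78 mg ÷ 0.3236473 mg/mL = 67.29548 mL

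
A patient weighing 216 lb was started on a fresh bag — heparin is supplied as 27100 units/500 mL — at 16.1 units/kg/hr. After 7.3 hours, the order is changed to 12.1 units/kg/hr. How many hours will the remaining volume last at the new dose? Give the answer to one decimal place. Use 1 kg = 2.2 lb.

Initial rate:
Weight = 216 lb ÷ 2.2 lb/kg = 98.18182 kg
Dose = 16.1 units/kg/hr × 98.18182 kg = 1580.727 units/hr
Concentration = 27100 units ÷ 500 mL = 54.2 units/mL
Rate = 1580.727 units/hr ÷ 54.2 units/mL = 29.16471 mL/hr
Volume infused so far = 29.16471 mL/hr × 7.3 hr = 212.9024 mL
Volume remaining = 500 − 212.9024 = 287.0976 mL
New rate:
Dose = 12.1 units/kg/hr × 98.18182 kg = 1188 units/hr
Rate = 1188 units/hr ÷ 54.2 units/mL = 21.91882 mL/hr
Time remaining = 287.0976 mL ÷ 21.91882 mL/hr = 13.09822 hr

13.1 hours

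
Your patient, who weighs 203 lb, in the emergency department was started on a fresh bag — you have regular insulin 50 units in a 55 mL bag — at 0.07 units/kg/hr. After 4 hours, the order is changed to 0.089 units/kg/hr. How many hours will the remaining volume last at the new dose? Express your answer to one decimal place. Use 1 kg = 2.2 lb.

2.9 hours

Initial rate:
Weight = 203 lb ÷ 2.2 lb/kg = 92.27273 kg
Dose = 0.07 units/kg/hr × 92.27273 kg = 6.459091 units/hr
Concentration = 50 units ÷ 55 mL = 0.9090909 units/mL
Rate = 6.459091 units/hr ÷ 0.9090909 units/mL = 7.105 mL/hr
Volume infused so far = 7.105 mL/hr × 4 hr = 28.42 mL
Volume remaining = 55 − 28.42 = 26.58 mL
New rate:
Dose = 0.089 units/kg/hr × 92.27273 kg = 8.212273 units/hr
Rate = 8.212273 units/hr ÷ 0.9090909 units/mL = 9.0335 mL/hr
Time remaining = 26.58 mL ÷ 9.0335 mL/hr = 2.942381 hr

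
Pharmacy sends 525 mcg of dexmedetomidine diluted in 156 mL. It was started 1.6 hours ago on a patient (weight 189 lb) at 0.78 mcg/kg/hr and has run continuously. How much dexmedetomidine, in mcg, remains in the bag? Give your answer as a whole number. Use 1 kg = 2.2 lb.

Weight = 189 lb ÷ 2.2 lb/kg = 85.90909 kg
Dose = 0.78 mcg/kg/hr × 85.90909 kg = 67.00909 mcg/hr
Concentration = 525 mcg ÷ 156 mL = 3.365385 mcg/mL
Rate = 67.00909 mcg/hr ÷ 3.365385 mcg/mL = 19.91127 mL/hr
Volume infused = 19.91127 mL/hr × 1.6 hr = 31.85804 mL
Volume remaining = 156 − 31.85804 = 124.142 mL
Drug remaining = 124.142 mL × 3.365385 mcg/mL = 417.7855 mcg

418 mcg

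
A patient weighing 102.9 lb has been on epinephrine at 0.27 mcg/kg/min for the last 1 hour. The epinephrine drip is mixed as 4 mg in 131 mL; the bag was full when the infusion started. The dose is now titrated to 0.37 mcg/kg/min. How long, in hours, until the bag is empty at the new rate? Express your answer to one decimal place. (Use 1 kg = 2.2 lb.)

Initial rate:
Weight = 102.9 lb ÷ 2.2 lb/kg = 46.77273 kg
Dose = 0.27 mcg/kg/min × 46.77273 kg = 12.62864 mcg/min
12.62864 mcg/min × 60 min/hr = 757.7182 mcg/hr
Concentration = 4 mg ÷ 131 mL = 0.03053435 mg/mL = 30.53435 mcg/mL
Rate = 757.7182 mcg/hr ÷ 30.53435 mcg/mL = 24.81527 mL/hr
Volume infused so far = 24.81527 mL/hr × 1 hr = 24.81527 mL
Volume remaining = 131 − 24.81527 = 106.1847 mL
New rate:
Dose = 0.37 mcg/kg/min × 46.77273 kg = 17.30591 mcg/min
17.30591 mcg/min × 60 min/hr = 1038.355 mcg/hr
Rate = 1038.355 mcg/hr ÷ 30.53435 mcg/mL = 34.00611 mL/hr
Time remaining = 106.1847 mL ÷ 34.00611 mL/hr = 3.122519 hr

3.1 hours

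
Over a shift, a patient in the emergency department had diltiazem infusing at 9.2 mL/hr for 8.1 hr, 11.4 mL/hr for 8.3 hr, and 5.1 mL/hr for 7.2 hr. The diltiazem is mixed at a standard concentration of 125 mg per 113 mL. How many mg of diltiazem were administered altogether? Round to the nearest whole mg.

Concentration = 125 mg ÷ 113 mL = 1.106195 mg/mL
Stage 1: 9.2 mL/hr × 8.1 hr = 74.52 mL → 74.52 mL × 1.106195 mg/mL = 82.43363 mg
Stage 2: 11.4 mL/hr × 8.3 hr = 94.62 mL → 94.62 mL × 1.106195 mg/mL = 104.6681 mg
Stage 3: 5.1 mL/hr × 7.2 hr = 36.72 mL → 36.72 mL × 1.106195 mg/mL = 40.61947 mg
Total = 82.43363 + 104.6681 + 40.61947 = 227.7212 mg

228 mg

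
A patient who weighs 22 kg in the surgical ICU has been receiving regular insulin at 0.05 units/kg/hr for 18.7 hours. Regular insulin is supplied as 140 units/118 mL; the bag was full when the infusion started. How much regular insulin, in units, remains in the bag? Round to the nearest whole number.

Dose = 0.05 units/kg/hr × 22 kg = 1.1 units/hr
Concentration = 140 units ÷ 118 mL = 1.186441 units/mL
Rate = 1.1 units/hr ÷ 1.186441 units/mL = 0.9271429 mL/hr
Volume infused = 0.9271429 mL/hr × 18.7 hr = 17.33757 mL
Volume remaining = 118 − 17.33757 = 100.6624 mL
Drug remaining = 100.6624 mL × 1.186441 units/mL = 119.43 units

119 units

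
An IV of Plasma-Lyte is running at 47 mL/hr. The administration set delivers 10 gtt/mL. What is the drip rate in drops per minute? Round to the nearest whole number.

47 mL/hr ÷ 60 min/hr = 0.7833333 mL/min
0.7833333 mL/min × 10 gtt/mL = 7.833333 gtt/min

8 gtt/min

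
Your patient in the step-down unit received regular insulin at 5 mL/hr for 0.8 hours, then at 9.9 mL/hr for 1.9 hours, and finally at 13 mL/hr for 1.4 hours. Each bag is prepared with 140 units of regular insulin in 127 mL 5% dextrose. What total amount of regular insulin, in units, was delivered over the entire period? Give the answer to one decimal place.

45.2 units

Concentration = 140 units ÷ 127 mL = 1.102362 units/mL
Stage 1: 5 mL/hr × 0.8 hr = 4 mL → 4 mL × 1.102362 units/mL = 4.409449 units
Stage 2: 9.9 mL/hr × 1.9 hr = 18.81 mL → 18.81 mL × 1.102362 units/mL = 20.73543 units
Stage 3: 13 mL/hr × 1.4 hr = 18.2 mL → 18.2 mL × 1.102362 units/mL = 20.06299 units
Total = 4.409449 + 20.73543 + 20.06299 = 45.20787 units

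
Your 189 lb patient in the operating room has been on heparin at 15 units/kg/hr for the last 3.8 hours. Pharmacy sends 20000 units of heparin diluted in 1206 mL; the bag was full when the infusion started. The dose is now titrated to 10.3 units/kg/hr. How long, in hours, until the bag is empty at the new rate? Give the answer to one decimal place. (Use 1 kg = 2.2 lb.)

Initial rate:
Weight = 189 lb ÷ 2.2 lb/kg = 85.90909 kg
Dose = 15 units/kg/hr × 85.90909 kg = 1288.636 units/hr
Concentration = 20000 units ÷ 1206 mL = 16.58375 units/mL
Rate = 1288.636 units/hr ÷ 16.58375 units/mL = 77.70477 mL/hr
Volume infused so far = 77.70477 mL/hr × 3.8 hr = 295.2781 mL
Volume remaining = 1206 − 295.2781 = 910.7219 mL
New rate:
Dose = 10.3 units/kg/hr × 85.90909 kg = 884.8636 units/hr
Rate = 884.8636 units/hr ÷ 16.58375 units/mL = 53.35728 mL/hr
Time remaining = 910.7219 mL ÷ 53.35728 mL/hr = 17.06837 hr

17.1 hours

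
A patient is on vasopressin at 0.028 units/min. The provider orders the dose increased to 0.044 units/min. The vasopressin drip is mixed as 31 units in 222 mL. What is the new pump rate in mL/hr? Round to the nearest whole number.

19 mL/hr

0.044 units/min × 60 min/hr = 2.64 units/hr
Concentration = 31 units ÷ 222 mL = 0.1396396 units/mL
Rate = 2.64 units/hr ÷ 0.1396396 units/mL = 18.90581 mL/hr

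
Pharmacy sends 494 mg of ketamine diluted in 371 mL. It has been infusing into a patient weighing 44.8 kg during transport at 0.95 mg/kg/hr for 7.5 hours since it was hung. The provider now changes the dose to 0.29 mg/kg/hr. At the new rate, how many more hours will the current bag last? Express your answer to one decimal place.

Initial rate:
Dose = 0.95 mg/kg/hr × 44.8 kg = 42.56 mg/hr
Concentration = 494 mg ÷ 371 mL = 1.331536 mg/mL
Rate = 42.56 mg/hr ÷ 1.331536 mg/mL = 31.96308 mL/hr
Volume infused so far = 31.96308 mL/hr × 7.5 hr = 239.7231 mL
Volume remaining = 371 − 239.7231 = 131.2769 mL
New rate:
Dose = 0.29 mg/kg/hr × 44.8 kg = 12.992 mg/hr
Rate = 12.992 mg/hr ÷ 1.331536 mg/mL = 9.75715 mL/hr
Time remaining = 131.2769 mL ÷ 9.75715 mL/hr = 13.45443 hr

13.5 hours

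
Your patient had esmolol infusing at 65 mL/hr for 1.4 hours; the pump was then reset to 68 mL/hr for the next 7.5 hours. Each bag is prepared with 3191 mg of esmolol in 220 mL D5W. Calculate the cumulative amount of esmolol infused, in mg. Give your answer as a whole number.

8717 mg

Concentration = 3191 mg ÷ 220 mL = 14.50455 mg/mL
Stage 1: 65 mL/hr × 1.4 hr = 91 mL → 91 mL × 14.50455 mg/mL = 1319.914 mg
Stage 2: 68 mL/hr × 7.5 hr = 510 mL → 510 mL × 14.50455 mg/mL = 7397.318 mg
Total = 1319.914 + 7397.318 = 8717.232 mg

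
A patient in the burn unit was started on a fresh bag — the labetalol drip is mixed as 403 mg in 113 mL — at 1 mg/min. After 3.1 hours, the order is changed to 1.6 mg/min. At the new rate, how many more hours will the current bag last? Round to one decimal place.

Initial rate:
1 mg/min × 60 min/hr = 60 mg/hr
Concentration = 403 mg ÷ 113 mL = 3.566372 mg/mL
Rate = 60 mg/hr ÷ 3.566372 mg/mL = 16.82382 mL/hr
Volume infused so far = 16.82382 mL/hr × 3.1 hr = 52.15385 mL
Volume remaining = 113 − 52.15385 = 60.84615 mL
New rate:
1.6 mg/min × 60 min/hr = 96 mg/hr
Rate = 96 mg/hr ÷ 3.566372 mg/mL = 26.91811 mL/hr
Time remaining = 60.84615 mL ÷ 26.91811 mL/hr = 2.260417 hr

2.3 hours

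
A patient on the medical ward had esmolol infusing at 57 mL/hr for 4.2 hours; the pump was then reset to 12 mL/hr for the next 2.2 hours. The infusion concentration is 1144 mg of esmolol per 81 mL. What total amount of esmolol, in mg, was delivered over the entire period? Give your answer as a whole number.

3754 mg

Concentration = 1144 mg ÷ 81 mL = 14.12346 mg/mL
Stage 1: 57 mL/hr × 4.2 hr = 239.4 mL → 239.4 mL × 14.12346 mg/mL = 3381.156 mg
Stage 2: 12 mL/hr × 2.2 hr = 26.4 mL → 26.4 mL × 14.12346 mg/mL = 372.8593 mg
Total = 3381.156 + 372.8593 = 3754.015 mg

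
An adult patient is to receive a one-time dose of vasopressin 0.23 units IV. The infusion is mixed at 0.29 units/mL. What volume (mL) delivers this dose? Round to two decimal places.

0.79 mL

Volume = 0.23 units ÷ 0.29 units/mL = 0.7931034 mL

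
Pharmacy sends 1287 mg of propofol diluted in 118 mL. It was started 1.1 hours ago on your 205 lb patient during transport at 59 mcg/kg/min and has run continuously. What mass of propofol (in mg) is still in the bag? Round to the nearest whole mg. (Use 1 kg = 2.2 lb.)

Weight = 205 lb ÷ 2.2 lb/kg = 93.18182 kg
Dose = 59 mcg/kg/min × 93.18182 kg = 5497.727 mcg/min
5497.727 mcg/min × 60 min/hr = 329863.6 mcg/hr
Concentration = 1287 mg ÷ 118 mL = 10.90678 mg/mL = 10906.78 mcg/mL
Rate = 329863.6 mcg/hr ÷ 10906.78 mcg/mL = 30.24391 mL/hr
Volume infused = 30.24391 mL/hr × 1.1 hr = 33.2683 mL
Volume remaining = 118 − 33.2683 = 84.7317 mL
Drug remaining = 84.7317 mL × 10906.78 mcg/mL = 924150 mcg = 924.15 mg

924 mg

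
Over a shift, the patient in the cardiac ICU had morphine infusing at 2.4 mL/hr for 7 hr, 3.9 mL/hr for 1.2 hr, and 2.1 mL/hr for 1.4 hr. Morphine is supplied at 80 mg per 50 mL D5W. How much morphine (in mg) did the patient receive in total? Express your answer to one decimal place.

Concentration = 80 mg ÷ 50 mL = 1.6 mg/mL
Stage 1: 2.4 mL/hr × 7 hr = 16.8 mL → 16.8 mL × 1.6 mg/mL = 26.88 mg
Stage 2: 3.9 mL/hr × 1.2 hr = 4.68 mL → 4.68 mL × 1.6 mg/mL = 7.488 mg
Stage 3: 2.1 mL/hr × 1.4 hr = 2.94 mL → 2.94 mL × 1.6 mg/mL = 4.704 mg
Total = 26.88 + 7.488 + 4.704 = 39.072 mg

39.1 mg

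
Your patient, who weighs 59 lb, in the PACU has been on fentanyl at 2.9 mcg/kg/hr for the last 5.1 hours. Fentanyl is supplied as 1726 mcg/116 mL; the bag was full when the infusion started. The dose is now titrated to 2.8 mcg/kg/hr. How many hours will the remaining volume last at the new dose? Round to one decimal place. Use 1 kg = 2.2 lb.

Initial rate:
Weight = 59 lb ÷ 2.2 lb/kg = 26.81818 kg
Dose = 2.9 mcg/kg/hr × 26.81818 kg = 77.77273 mcg/hr
Concentration = 1726 mcg ÷ 116 mL = 14.87931 mcg/mL
Rate = 77.77273 mcg/hr ÷ 14.87931 mcg/mL = 5.226904 mL/hr
Volume infused so far = 5.226904 mL/hr × 5.1 hr = 26.65721 mL
Volume remaining = 116 − 26.65721 = 89.34279 mL
New rate:
Dose = 2.8 mcg/kg/hr × 26.81818 kg = 75.09091 mcg/hr
Rate = 75.09091 mcg/hr ÷ 14.87931 mcg/mL = 5.046666 mL/hr
Time remaining = 89.34279 mL ÷ 5.046666 mL/hr = 17.70333 hr

17.7 hours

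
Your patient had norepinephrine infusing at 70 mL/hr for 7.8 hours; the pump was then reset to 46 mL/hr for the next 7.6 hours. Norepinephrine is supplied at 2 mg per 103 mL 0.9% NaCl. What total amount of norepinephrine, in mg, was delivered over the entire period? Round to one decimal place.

17.4 mg

Concentration = 2 mg ÷ 103 mL = 0.01941748 mg/mL
Stage 1: 70 mL/hr × 7.8 hr = 546 mL → 546 mL × 0.01941748 mg/mL = 10.60194 mg
Stage 2: 46 mL/hr × 7.6 hr = 349.6 mL → 349.6 mL × 0.01941748 mg/mL = 6.78835 mg
Total = 10.60194 + 6.78835 = 17.39029 mg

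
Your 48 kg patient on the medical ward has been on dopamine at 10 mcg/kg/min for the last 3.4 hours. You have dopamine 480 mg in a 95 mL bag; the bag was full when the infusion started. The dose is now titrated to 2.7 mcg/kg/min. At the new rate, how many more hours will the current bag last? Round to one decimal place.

Initial rate:
Dose = 10 mcg/kg/min × 48 kg = 480 mcg/min
480 mcg/min × 60 min/hr = 28800 mcg/hr
Concentration = 480 mg ÷ 95 mL = 5.052632 mg/mL = 5052.632 mcg/mL
Rate = 28800 mcg/hr ÷ 5052.632 mcg/mL = 5.7 mL/hr
Volume infused so far = 5.7 mL/hr × 3.4 hr = 19.38 mL
Volume remaining = 95 − 19.38 = 75.62 mL
New rate:
Dose = 2.7 mcg/kg/min × 48 kg = 129.6 mcg/min
129.6 mcg/min × 60 min/hr = 7776 mcg/hr
Rate = 7776 mcg/hr ÷ 5052.632 mcg/mL = 1.539 mL/hr
Time remaining = 75.62 mL ÷ 1.539 mL/hr = 49.1358 hr

49.1 hours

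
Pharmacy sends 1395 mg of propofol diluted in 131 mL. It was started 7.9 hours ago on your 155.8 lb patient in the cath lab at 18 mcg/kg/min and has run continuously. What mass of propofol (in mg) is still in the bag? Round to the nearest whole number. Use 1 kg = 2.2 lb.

791 mg

Weight = 155.8 lb ÷ 2.2 lb/kg = 70.81818 kg
Dose = 18 mcg/kg/min × 70.81818 kg = 1274.727 mcg/min
1274.727 mcg/min × 60 min/hr = 76483.64 mcg/hr
Concentration = 1395 mg ÷ 131 mL = 10.64885 mg/mL = 10648.85 mcg/mL
Rate = 76483.64 mcg/hr ÷ 10648.85 mcg/mL = 7.182334 mL/hr
Volume infused = 7.182334 mL/hr × 7.9 hr = 56.74044 mL
Volume remaining = 131 − 56.74044 = 74.25956 mL
Drug remaining = 74.25956 mL × 10648.85 mcg/mL = 790779.3 mcg = 790.7793 mg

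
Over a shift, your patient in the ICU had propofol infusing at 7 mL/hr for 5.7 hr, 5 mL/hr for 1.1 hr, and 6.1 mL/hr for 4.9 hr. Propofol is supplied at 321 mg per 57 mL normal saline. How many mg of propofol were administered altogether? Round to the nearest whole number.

424 mg

Concentration = 321 mg ÷ 57 mL = 5.631579 mg/mL
Stage 1: 7 mL/hr × 5.7 hr = 39.9 mL → 39.9 mL × 5.631579 mg/mL = 224.7 mg
Stage 2: 5 mL/hr × 1.1 hr = 5.5 mL → 5.5 mL × 5.631579 mg/mL = 30.97368 mg
Stage 3: 6.1 mL/hr × 4.9 hr = 29.89 mL → 29.89 mL × 5.631579 mg/mL = 168.3279 mg
Total = 224.7 + 30.97368 + 168.3279 = 424.0016 mg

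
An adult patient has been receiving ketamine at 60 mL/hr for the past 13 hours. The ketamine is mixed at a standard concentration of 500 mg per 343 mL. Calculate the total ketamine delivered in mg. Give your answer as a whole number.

Concentration = 500 mg ÷ 343 mL = 1.457726 mg/mL
Drug rate = 60 mL/hr × 1.457726 mg/mL = 87.46356 mg/hr
Total = 87.46356 mg/hr × 13 hr = 1137.026 mg

1137 mg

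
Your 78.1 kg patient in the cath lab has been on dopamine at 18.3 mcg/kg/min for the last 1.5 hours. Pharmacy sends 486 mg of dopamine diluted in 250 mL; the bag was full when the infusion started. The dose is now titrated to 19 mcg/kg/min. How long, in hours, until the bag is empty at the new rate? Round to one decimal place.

Initial rate:
Dose = 18.3 mcg/kg/min × 78.1 kg = 1429.23 mcg/min
1429.23 mcg/min × 60 min/hr = 85753.8 mcg/hr
Concentration = 486 mg ÷ 250 mL = 1.944 mg/mL = 1944 mcg/mL
Rate = 85753.8 mcg/hr ÷ 1944 mcg/mL = 44.11204 mL/hr
Volume infused so far = 44.11204 mL/hr × 1.5 hr = 66.16806 mL
Volume remaining = 250 − 66.16806 = 183.8319 mL
New rate:
Dose = 19 mcg/kg/min × 78.1 kg = 1483.9 mcg/min
1483.9 mcg/min × 60 min/hr = 89034 mcg/hr
Rate = 89034 mcg/hr ÷ 1944 mcg/mL = 45.79938 mL/hr
Time remaining = 183.8319 mL ÷ 45.79938 mL/hr = 4.013852 hr

4.0 hours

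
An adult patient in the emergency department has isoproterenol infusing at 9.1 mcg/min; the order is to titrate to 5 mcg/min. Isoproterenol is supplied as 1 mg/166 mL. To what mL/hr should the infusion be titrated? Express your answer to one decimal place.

49.8 mL/hr

5 mcg/min × 60 min/hr = 300 mcg/hr
Concentration = 1 mg ÷ 166 mL = 0.006024096 mg/mL = 6.024096 mcg/mL
Rate = 300 mcg/hr ÷ 6.024096 mcg/mL = 49.8 mL/hr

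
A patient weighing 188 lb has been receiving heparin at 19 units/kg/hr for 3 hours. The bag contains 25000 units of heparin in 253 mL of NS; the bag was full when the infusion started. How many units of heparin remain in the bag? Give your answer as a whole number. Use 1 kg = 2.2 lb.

20129 units

Weight = 188 lb ÷ 2.2 lb/kg = 85.45455 kg
Dose = 19 units/kg/hr × 85.45455 kg = 1623.636 units/hr
Concentration = 25000 units ÷ 253 mL = 98.81423 units/mL
Rate = 1623.636 units/hr ÷ 98.81423 units/mL = 16.4312 mL/hr
Volume infused = 16.4312 mL/hr × 3 hr = 49.2936 mL
Volume remaining = 253 − 49.2936 = 203.7064 mL
Drug remaining = 203.7064 mL × 98.81423 units/mL = 20129.09 units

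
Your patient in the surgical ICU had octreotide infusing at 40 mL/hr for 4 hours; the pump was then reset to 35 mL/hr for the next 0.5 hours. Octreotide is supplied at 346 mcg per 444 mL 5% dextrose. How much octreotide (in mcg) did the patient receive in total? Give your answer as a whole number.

Concentration = 346 mcg ÷ 444 mL = 0.7792793 mcg/mL
Stage 1: 40 mL/hr × 4 hr = 160 mL → 160 mL × 0.7792793 mcg/mL = 124.6847 mcg
Stage 2: 35 mL/hr × 0.5 hr = 17.5 mL → 17.5 mL × 0.7792793 mcg/mL = 13.63739 mcg
Total = 124.6847 + 13.63739 = 138.3221 mcg

138 mcg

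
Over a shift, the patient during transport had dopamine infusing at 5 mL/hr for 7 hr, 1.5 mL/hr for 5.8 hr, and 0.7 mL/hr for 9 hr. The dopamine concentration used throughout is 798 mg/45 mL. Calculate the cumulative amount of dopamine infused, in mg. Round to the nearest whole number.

Concentration = 798 mg ÷ 45 mL = 17.73333 mg/mL
Stage 1: 5 mL/hr × 7 hr = 35 mL → 35 mL × 17.73333 mg/mL = 620.6667 mg
Stage 2: 1.5 mL/hr × 5.8 hr = 8.7 mL → 8.7 mL × 17.73333 mg/mL = 154.28 mg
Stage 3: 0.7 mL/hr × 9 hr = 6.3 mL → 6.3 mL × 17.73333 mg/mL = 111.72 mg
Total = 620.6667 + 154.28 + 111.72 = 886.6667 mg

887 mg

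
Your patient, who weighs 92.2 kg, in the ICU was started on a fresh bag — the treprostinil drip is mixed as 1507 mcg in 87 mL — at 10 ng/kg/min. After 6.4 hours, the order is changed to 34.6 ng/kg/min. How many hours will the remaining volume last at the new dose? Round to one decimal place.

Initial rate:
Dose = 10 ng/kg/min × 92.2 kg = 922 ng/min
922 ng/min × 60 min/hr = 55320 ng/hr
Concentration = 1507 mcg ÷ 87 mL = 17.32184 mcg/mL = 17321.84 ng/mL
Rate = 55320 ng/hr ÷ 17321.84 ng/mL = 3.193656 mL/hr
Volume infused so far = 3.193656 mL/hr × 6.4 hr = 20.4394 mL
Volume remaining = 87 − 20.4394 = 66.5606 mL
New rate:
Dose = 34.6 ng/kg/min × 92.2 kg = 3190.12 ng/min
3190.12 ng/min × 60 min/hr = 191407.2 ng/hr
Rate = 191407.2 ng/hr ÷ 17321.84 ng/mL = 11.05005 mL/hr
Time remaining = 66.5606 mL ÷ 11.05005 mL/hr = 6.023556 hr

6.0 hours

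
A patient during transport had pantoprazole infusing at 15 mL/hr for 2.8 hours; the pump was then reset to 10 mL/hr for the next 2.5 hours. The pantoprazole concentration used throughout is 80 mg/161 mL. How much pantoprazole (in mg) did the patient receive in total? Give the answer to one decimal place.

Concentration = 80 mg ÷ 161 mL = 0.4968944 mg/mL
Stage 1: 15 mL/hr × 2.8 hr = 42 mL → 42 mL × 0.4968944 mg/mL = 20.86957 mg
Stage 2: 10 mL/hr × 2.5 hr = 25 mL → 25 mL × 0.4968944 mg/mL = 12.42236 mg
Total = 20.86957 + 12.42236 = 33.29193 mg

33.3 mg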